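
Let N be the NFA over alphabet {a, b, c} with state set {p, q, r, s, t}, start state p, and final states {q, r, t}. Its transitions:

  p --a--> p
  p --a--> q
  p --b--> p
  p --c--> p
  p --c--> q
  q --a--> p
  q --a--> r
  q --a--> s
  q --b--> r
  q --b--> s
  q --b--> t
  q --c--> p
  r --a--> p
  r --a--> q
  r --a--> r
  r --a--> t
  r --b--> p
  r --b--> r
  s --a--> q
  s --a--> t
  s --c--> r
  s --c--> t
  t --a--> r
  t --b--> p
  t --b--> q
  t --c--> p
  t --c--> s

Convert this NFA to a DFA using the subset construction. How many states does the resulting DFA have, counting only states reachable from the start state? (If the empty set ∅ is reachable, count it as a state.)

8

Start state of the DFA: {p}.
{p} --a--> {p, q}  [new]
{p} --b--> {p}  [seen]
{p} --c--> {p, q}  [seen]
{p, q} --a--> {p, q, r, s}  [new]
{p, q} --b--> {p, r, s, t}  [new]
{p, q} --c--> {p, q}  [seen]
{p, q, r, s} --a--> {p, q, r, s, t}  [new]
{p, q, r, s} --b--> {p, r, s, t}  [seen]
{p, q, r, s} --c--> {p, q, r, t}  [new]
{p, r, s, t} --a--> {p, q, r, t}  [seen]
{p, r, s, t} --b--> {p, q, r}  [new]
{p, r, s, t} --c--> {p, q, r, s, t}  [seen]
{p, q, r, s, t} --a--> {p, q, r, s, t}  [seen]
{p, q, r, s, t} --b--> {p, q, r, s, t}  [seen]
{p, q, r, s, t} --c--> {p, q, r, s, t}  [seen]
{p, q, r, t} --a--> {p, q, r, s, t}  [seen]
{p, q, r, t} --b--> {p, q, r, s, t}  [seen]
{p, q, r, t} --c--> {p, q, s}  [new]
{p, q, r} --a--> {p, q, r, s, t}  [seen]
{p, q, r} --b--> {p, r, s, t}  [seen]
{p, q, r} --c--> {p, q}  [seen]
{p, q, s} --a--> {p, q, r, s, t}  [seen]
{p, q, s} --b--> {p, r, s, t}  [seen]
{p, q, s} --c--> {p, q, r, t}  [seen]
Reachable DFA states: {p}, {p, q}, {p, q, r, s}, {p, r, s, t}, {p, q, r, s, t}, {p, q, r, t}, {p, q, r}, {p, q, s}.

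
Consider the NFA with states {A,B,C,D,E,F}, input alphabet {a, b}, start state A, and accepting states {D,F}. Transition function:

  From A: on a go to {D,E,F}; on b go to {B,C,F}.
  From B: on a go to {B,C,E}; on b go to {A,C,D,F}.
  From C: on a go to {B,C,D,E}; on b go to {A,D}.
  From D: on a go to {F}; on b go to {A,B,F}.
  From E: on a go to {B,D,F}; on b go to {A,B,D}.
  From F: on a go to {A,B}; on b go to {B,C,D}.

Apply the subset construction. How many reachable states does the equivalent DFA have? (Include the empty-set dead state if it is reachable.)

Start state of the DFA: {A}.
{A} --a--> {D,E,F}  [new]
{A} --b--> {B,C,F}  [new]
{D,E,F} --a--> {A,B,D,F}  [new]
{D,E,F} --b--> {A,B,C,D,F}  [new]
{B,C,F} --a--> {A,B,C,D,E}  [new]
{B,C,F} --b--> {A,B,C,D,F}  [seen]
{A,B,D,F} --a--> {A,B,C,D,E,F}  [new]
{A,B,D,F} --b--> {A,B,C,D,F}  [seen]
{A,B,C,D,F} --a--> {A,B,C,D,E,F}  [seen]
{A,B,C,D,F} --b--> {A,B,C,D,F}  [seen]
{A,B,C,D,E} --a--> {B,C,D,E,F}  [new]
{A,B,C,D,E} --b--> {A,B,C,D,F}  [seen]
{A,B,C,D,E,F} --a--> {A,B,C,D,E,F}  [seen]
{A,B,C,D,E,F} --b--> {A,B,C,D,F}  [seen]
{B,C,D,E,F} --a--> {A,B,C,D,E,F}  [seen]
{B,C,D,E,F} --b--> {A,B,C,D,F}  [seen]
Reachable DFA states: {A}, {D,E,F}, {B,C,F}, {A,B,D,F}, {A,B,C,D,F}, {A,B,C,D,E}, {A,B,C,D,E,F}, {B,C,D,E,F}.

8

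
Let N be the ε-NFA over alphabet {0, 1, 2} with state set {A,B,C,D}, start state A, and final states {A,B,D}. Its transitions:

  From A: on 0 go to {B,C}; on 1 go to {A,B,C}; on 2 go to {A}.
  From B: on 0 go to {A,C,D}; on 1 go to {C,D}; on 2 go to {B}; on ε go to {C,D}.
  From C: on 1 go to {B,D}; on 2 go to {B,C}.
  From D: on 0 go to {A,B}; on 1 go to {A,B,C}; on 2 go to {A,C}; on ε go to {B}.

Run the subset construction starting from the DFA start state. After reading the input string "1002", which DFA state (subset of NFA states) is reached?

Start: {A}.
δ(A,1) = {A,B,C}.
Union: {A,B,C}.
ε-closure gives {A,B,C,D}.
After 1: {A,B,C,D}.
δ(A,0) = {B,C}; δ(B,0) = {A,C,D}; δ(C,0) = ∅; δ(D,0) = {A,B}.
Union: {A,B,C,D}.
After 0: {A,B,C,D}.
δ(A,0) = {B,C}; δ(B,0) = {A,C,D}; δ(C,0) = ∅; δ(D,0) = {A,B}.
Union: {A,B,C,D}.
After 0: {A,B,C,D}.
δ(A,2) = {A}; δ(B,2) = {B}; δ(C,2) = {B,C}; δ(D,2) = {A,C}.
Union: {A,B,C}.
ε-closure gives {A,B,C,D}.
After 2: {A,B,C,D}.

{A,B,C,D}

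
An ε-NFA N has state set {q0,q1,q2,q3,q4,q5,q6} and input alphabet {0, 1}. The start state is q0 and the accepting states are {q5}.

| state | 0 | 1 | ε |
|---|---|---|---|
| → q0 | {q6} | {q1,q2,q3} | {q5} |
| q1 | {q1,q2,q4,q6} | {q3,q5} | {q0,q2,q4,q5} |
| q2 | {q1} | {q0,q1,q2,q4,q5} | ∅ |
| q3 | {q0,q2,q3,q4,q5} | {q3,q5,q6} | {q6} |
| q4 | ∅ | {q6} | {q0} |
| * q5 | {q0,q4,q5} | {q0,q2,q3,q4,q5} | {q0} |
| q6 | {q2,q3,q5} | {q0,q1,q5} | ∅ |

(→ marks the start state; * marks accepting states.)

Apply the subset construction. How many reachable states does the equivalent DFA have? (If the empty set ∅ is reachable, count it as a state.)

4

Start state of the DFA: {q0,q5} (ε-closure of the NFA start).
{q0,q5} --0--> {q0,q4,q5,q6}  [new]
{q0,q5} --1--> {q0,q1,q2,q3,q4,q5,q6}  [new]
{q0,q4,q5,q6} --0--> {q0,q2,q3,q4,q5,q6}  [new]
{q0,q4,q5,q6} --1--> {q0,q1,q2,q3,q4,q5,q6}  [seen]
{q0,q1,q2,q3,q4,q5,q6} --0--> {q0,q1,q2,q3,q4,q5,q6}  [seen]
{q0,q1,q2,q3,q4,q5,q6} --1--> {q0,q1,q2,q3,q4,q5,q6}  [seen]
{q0,q2,q3,q4,q5,q6} --0--> {q0,q1,q2,q3,q4,q5,q6}  [seen]
{q0,q2,q3,q4,q5,q6} --1--> {q0,q1,q2,q3,q4,q5,q6}  [seen]
Reachable DFA states: {q0,q5}, {q0,q4,q5,q6}, {q0,q1,q2,q3,q4,q5,q6}, {q0,q2,q3,q4,q5,q6}.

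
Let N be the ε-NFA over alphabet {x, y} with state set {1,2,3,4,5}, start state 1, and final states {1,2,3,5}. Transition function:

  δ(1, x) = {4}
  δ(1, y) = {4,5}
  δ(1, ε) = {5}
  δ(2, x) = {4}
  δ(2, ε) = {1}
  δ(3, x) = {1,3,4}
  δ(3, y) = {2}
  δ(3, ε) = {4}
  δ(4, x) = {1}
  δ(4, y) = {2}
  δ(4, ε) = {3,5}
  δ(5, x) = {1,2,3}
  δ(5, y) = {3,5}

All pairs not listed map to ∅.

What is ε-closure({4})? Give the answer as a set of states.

{3,4,5}

Begin with {4}.
4 →ε {3,5}; add 3, 5.
ε-closure = {3,4,5}.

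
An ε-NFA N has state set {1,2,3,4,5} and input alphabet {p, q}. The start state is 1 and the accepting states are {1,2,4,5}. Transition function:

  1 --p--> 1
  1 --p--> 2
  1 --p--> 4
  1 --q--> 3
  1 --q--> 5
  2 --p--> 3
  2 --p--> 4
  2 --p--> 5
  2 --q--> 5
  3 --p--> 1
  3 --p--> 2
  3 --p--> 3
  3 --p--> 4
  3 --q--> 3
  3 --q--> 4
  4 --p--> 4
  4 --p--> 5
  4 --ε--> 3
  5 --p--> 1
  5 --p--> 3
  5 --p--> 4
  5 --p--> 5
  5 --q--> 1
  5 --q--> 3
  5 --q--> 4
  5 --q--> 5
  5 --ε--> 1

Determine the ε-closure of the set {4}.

{3,4}

Begin with {4}.
4 →ε {3}; add 3.
ε-closure = {3,4}.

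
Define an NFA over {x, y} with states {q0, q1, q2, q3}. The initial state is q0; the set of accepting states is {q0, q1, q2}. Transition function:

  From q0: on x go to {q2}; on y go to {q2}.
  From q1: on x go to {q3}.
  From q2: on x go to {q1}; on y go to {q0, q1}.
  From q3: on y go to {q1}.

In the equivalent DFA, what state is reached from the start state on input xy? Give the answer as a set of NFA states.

{q0, q1}

Start: {q0}.
δ(q0,x) = {q2}.
Union: {q2}.
After x: {q2}.
δ(q2,y) = {q0, q1}.
Union: {q0, q1}.
After y: {q0, q1}.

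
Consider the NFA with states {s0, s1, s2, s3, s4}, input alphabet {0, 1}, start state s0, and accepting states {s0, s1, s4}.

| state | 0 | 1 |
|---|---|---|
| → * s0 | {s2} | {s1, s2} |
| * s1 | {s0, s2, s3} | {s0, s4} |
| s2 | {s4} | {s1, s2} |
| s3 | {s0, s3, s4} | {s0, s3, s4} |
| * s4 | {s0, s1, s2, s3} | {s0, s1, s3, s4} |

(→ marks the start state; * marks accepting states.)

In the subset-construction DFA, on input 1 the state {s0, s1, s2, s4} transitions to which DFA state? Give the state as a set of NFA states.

{s0, s1, s2, s3, s4}

δ(s0,1) = {s1, s2}; δ(s1,1) = {s0, s4}; δ(s2,1) = {s1, s2}; δ(s4,1) = {s0, s1, s3, s4}.
Union: {s0, s1, s2, s3, s4}.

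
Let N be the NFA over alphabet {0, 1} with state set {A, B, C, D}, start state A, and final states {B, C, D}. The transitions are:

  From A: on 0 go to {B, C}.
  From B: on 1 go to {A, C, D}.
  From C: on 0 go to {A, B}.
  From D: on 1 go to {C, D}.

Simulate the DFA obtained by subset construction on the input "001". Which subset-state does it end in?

{A, C, D}

Start: {A}.
δ(A,0) = {B, C}.
Union: {B, C}.
After 0: {B, C}.
δ(B,0) = ∅; δ(C,0) = {A, B}.
Union: {A, B}.
After 0: {A, B}.
δ(A,1) = ∅; δ(B,1) = {A, C, D}.
Union: {A, C, D}.
After 1: {A, C, D}.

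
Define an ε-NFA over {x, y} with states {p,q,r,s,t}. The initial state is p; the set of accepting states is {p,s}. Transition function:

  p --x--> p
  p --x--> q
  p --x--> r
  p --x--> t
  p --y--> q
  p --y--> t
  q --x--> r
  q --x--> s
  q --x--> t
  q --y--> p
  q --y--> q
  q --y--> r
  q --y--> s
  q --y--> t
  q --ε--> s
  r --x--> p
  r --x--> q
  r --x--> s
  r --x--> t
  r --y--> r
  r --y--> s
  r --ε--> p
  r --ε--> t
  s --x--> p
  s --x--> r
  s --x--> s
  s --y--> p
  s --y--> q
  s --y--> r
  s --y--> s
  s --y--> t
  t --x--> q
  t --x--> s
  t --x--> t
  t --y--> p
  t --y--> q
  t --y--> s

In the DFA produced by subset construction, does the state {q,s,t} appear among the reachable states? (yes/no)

Start state of the DFA: {p} (ε-closure of the NFA start).
{p} --x--> {p,q,r,s,t}  [new]
{p} --y--> {q,s,t}  [new]
{p,q,r,s,t} --x--> {p,q,r,s,t}  [seen]
{p,q,r,s,t} --y--> {p,q,r,s,t}  [seen]
{q,s,t} --x--> {p,q,r,s,t}  [seen]
{q,s,t} --y--> {p,q,r,s,t}  [seen]
Reachable DFA states: {p}, {p,q,r,s,t}, {q,s,t}.
{q,s,t} is among them.

yes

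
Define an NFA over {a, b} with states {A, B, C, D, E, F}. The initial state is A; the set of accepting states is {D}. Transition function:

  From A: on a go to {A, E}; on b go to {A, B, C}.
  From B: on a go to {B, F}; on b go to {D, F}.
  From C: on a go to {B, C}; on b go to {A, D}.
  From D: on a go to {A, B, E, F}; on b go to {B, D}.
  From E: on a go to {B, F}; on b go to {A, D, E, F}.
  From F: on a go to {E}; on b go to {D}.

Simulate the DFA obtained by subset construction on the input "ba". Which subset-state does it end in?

Start: {A}.
δ(A,b) = {A, B, C}.
Union: {A, B, C}.
After b: {A, B, C}.
δ(A,a) = {A, E}; δ(B,a) = {B, F}; δ(C,a) = {B, C}.
Union: {A, B, C, E, F}.
After a: {A, B, C, E, F}.

{A, B, C, E, F}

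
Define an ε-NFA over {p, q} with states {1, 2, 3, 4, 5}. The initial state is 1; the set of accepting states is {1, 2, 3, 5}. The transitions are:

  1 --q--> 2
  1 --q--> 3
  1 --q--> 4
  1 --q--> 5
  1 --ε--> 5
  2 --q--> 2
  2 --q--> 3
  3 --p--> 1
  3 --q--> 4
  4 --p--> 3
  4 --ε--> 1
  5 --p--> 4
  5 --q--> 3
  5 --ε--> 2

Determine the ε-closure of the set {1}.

{1, 2, 5}

Begin with {1}.
1 →ε {5}; add 5.
5 →ε {2}; add 2.
ε-closure = {1, 2, 5}.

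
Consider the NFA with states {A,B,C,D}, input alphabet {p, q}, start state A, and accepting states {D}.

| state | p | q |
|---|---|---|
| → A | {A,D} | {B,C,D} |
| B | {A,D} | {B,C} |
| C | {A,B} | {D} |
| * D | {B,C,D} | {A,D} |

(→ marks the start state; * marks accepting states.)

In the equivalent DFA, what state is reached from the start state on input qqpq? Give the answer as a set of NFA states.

Start: {A}.
δ(A,q) = {B,C,D}.
Union: {B,C,D}.
After q: {B,C,D}.
δ(B,q) = {B,C}; δ(C,q) = {D}; δ(D,q) = {A,D}.
Union: {A,B,C,D}.
After q: {A,B,C,D}.
δ(A,p) = {A,D}; δ(B,p) = {A,D}; δ(C,p) = {A,B}; δ(D,p) = {B,C,D}.
Union: {A,B,C,D}.
After p: {A,B,C,D}.
δ(A,q) = {B,C,D}; δ(B,q) = {B,C}; δ(C,q) = {D}; δ(D,q) = {A,D}.
Union: {A,B,C,D}.
After q: {A,B,C,D}.

{A,B,C,D}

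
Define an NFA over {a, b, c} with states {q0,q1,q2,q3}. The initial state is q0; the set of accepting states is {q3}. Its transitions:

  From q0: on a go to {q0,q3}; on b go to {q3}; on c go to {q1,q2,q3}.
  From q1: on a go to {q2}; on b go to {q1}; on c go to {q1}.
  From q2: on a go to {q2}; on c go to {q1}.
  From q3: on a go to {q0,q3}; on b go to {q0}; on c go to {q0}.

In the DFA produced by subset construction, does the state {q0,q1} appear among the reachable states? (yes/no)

Start state of the DFA: {q0}.
{q0} --a--> {q0,q3}  [new]
{q0} --b--> {q3}  [new]
{q0} --c--> {q1,q2,q3}  [new]
{q0,q3} --a--> {q0,q3}  [seen]
{q0,q3} --b--> {q0,q3}  [seen]
{q0,q3} --c--> {q0,q1,q2,q3}  [new]
{q3} --a--> {q0,q3}  [seen]
{q3} --b--> {q0}  [seen]
{q3} --c--> {q0}  [seen]
{q1,q2,q3} --a--> {q0,q2,q3}  [new]
{q1,q2,q3} --b--> {q0,q1}  [new]
{q1,q2,q3} --c--> {q0,q1}  [seen]
{q0,q1,q2,q3} --a--> {q0,q2,q3}  [seen]
{q0,q1,q2,q3} --b--> {q0,q1,q3}  [new]
{q0,q1,q2,q3} --c--> {q0,q1,q2,q3}  [seen]
{q0,q2,q3} --a--> {q0,q2,q3}  [seen]
{q0,q2,q3} --b--> {q0,q3}  [seen]
{q0,q2,q3} --c--> {q0,q1,q2,q3}  [seen]
{q0,q1} --a--> {q0,q2,q3}  [seen]
{q0,q1} --b--> {q1,q3}  [new]
{q0,q1} --c--> {q1,q2,q3}  [seen]
{q0,q1,q3} --a--> {q0,q2,q3}  [seen]
{q0,q1,q3} --b--> {q0,q1,q3}  [seen]
{q0,q1,q3} --c--> {q0,q1,q2,q3}  [seen]
{q1,q3} --a--> {q0,q2,q3}  [seen]
{q1,q3} --b--> {q0,q1}  [seen]
{q1,q3} --c--> {q0,q1}  [seen]
Reachable DFA states: {q0}, {q0,q3}, {q3}, {q1,q2,q3}, {q0,q1,q2,q3}, {q0,q2,q3}, {q0,q1}, {q0,q1,q3}, {q1,q3}.
{q0,q1} is among them.

yes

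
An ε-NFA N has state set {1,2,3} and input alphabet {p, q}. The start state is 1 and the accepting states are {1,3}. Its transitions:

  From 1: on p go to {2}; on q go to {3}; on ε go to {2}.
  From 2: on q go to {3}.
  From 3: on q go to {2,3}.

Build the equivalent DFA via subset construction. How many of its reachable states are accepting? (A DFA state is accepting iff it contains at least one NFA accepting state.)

Start state of the DFA: {1,2} (ε-closure of the NFA start).
{1,2} --p--> {2}  [new]
{1,2} --q--> {3}  [new]
{2} --p--> ∅  [new]
{2} --q--> {3}  [seen]
{3} --p--> ∅  [seen]
{3} --q--> {2,3}  [new]
∅ --p--> ∅  [seen]
∅ --q--> ∅  [seen]
{2,3} --p--> ∅  [seen]
{2,3} --q--> {2,3}  [seen]
Reachable DFA states: {1,2}, {2}, {3}, ∅, {2,3}.
Accepting DFA states (contain an NFA accepting state): {1,2}, {3}, {2,3}.

3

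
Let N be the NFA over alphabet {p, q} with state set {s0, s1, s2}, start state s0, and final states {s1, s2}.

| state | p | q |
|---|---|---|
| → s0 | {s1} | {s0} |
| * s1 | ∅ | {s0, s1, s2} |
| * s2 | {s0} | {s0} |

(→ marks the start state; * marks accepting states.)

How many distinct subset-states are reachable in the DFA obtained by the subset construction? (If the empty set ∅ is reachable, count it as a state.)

5

Start state of the DFA: {s0}.
{s0} --p--> {s1}  [new]
{s0} --q--> {s0}  [seen]
{s1} --p--> ∅  [new]
{s1} --q--> {s0, s1, s2}  [new]
∅ --p--> ∅  [seen]
∅ --q--> ∅  [seen]
{s0, s1, s2} --p--> {s0, s1}  [new]
{s0, s1, s2} --q--> {s0, s1, s2}  [seen]
{s0, s1} --p--> {s1}  [seen]
{s0, s1} --q--> {s0, s1, s2}  [seen]
Reachable DFA states: {s0}, {s1}, ∅, {s0, s1, s2}, {s0, s1}.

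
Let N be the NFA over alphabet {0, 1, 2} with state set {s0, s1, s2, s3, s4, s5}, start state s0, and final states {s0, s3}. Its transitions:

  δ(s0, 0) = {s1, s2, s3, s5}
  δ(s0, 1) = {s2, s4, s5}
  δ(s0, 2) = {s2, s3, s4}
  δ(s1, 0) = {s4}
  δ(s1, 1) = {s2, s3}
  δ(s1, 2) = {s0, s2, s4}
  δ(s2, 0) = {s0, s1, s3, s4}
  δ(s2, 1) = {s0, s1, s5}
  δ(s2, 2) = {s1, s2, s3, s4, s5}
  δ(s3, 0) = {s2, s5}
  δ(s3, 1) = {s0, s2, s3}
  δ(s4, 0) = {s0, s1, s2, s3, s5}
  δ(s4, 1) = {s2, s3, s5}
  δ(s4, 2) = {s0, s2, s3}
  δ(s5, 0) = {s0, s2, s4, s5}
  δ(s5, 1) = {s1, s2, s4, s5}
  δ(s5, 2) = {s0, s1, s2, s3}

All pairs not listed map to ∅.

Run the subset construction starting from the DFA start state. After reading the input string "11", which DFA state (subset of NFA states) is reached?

Start: {s0}.
δ(s0,1) = {s2, s4, s5}.
Union: {s2, s4, s5}.
After 1: {s2, s4, s5}.
δ(s2,1) = {s0, s1, s5}; δ(s4,1) = {s2, s3, s5}; δ(s5,1) = {s1, s2, s4, s5}.
Union: {s0, s1, s2, s3, s4, s5}.
After 1: {s0, s1, s2, s3, s4, s5}.

{s0, s1, s2, s3, s4, s5}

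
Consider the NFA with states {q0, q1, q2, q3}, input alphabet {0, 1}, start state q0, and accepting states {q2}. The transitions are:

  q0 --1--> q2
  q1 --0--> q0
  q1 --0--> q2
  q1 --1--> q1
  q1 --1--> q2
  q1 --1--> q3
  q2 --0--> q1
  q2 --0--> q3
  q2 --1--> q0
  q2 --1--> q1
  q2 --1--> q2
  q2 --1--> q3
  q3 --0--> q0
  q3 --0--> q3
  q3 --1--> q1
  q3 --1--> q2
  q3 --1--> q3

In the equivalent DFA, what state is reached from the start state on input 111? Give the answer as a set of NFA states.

{q0, q1, q2, q3}

Start: {q0}.
δ(q0,1) = {q2}.
Union: {q2}.
After 1: {q2}.
δ(q2,1) = {q0, q1, q2, q3}.
Union: {q0, q1, q2, q3}.
After 1: {q0, q1, q2, q3}.
δ(q0,1) = {q2}; δ(q1,1) = {q1, q2, q3}; δ(q2,1) = {q0, q1, q2, q3}; δ(q3,1) = {q1, q2, q3}.
Union: {q0, q1, q2, q3}.
After 1: {q0, q1, q2, q3}.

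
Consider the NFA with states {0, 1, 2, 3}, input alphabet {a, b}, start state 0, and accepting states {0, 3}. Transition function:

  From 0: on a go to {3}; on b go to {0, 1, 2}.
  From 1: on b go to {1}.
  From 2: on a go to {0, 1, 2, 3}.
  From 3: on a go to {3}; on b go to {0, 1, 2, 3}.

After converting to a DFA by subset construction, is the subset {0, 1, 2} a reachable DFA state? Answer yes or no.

yes

Start state of the DFA: {0}.
{0} --a--> {3}  [new]
{0} --b--> {0, 1, 2}  [new]
{3} --a--> {3}  [seen]
{3} --b--> {0, 1, 2, 3}  [new]
{0, 1, 2} --a--> {0, 1, 2, 3}  [seen]
{0, 1, 2} --b--> {0, 1, 2}  [seen]
{0, 1, 2, 3} --a--> {0, 1, 2, 3}  [seen]
{0, 1, 2, 3} --b--> {0, 1, 2, 3}  [seen]
Reachable DFA states: {0}, {3}, {0, 1, 2}, {0, 1, 2, 3}.
{0, 1, 2} is among them.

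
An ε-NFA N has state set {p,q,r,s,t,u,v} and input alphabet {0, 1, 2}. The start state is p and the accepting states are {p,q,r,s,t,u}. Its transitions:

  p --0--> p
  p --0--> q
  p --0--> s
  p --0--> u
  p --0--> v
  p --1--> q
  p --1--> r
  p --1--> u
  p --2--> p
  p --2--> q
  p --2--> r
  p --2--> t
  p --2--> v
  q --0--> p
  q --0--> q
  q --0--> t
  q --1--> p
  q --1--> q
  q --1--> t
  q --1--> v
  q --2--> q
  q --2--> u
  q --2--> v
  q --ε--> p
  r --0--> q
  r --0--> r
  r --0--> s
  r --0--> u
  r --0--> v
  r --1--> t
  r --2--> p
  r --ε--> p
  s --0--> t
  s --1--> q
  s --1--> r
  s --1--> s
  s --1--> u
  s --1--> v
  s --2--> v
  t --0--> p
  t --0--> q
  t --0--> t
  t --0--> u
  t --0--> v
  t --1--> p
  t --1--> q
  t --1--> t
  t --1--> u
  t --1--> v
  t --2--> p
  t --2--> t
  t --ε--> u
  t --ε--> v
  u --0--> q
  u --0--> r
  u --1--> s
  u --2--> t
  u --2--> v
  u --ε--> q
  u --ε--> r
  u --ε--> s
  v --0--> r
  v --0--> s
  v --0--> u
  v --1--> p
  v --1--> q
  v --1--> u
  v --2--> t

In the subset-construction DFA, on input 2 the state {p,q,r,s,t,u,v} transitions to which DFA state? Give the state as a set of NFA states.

δ(p,2) = {p,q,r,t,v}; δ(q,2) = {q,u,v}; δ(r,2) = {p}; δ(s,2) = {v}; δ(t,2) = {p,t}; δ(u,2) = {t,v}; δ(v,2) = {t}.
Union: {p,q,r,t,u,v}.
ε-closure gives {p,q,r,s,t,u,v}.

{p,q,r,s,t,u,v}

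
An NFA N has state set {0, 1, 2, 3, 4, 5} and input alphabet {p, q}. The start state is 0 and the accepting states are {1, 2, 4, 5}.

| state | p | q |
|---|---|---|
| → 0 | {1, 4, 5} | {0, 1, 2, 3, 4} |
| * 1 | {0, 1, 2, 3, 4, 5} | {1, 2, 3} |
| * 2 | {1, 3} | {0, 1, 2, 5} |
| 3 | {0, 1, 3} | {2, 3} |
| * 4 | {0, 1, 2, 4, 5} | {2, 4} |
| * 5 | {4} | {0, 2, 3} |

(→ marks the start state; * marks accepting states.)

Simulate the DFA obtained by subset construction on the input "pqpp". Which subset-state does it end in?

Start: {0}.
δ(0,p) = {1, 4, 5}.
Union: {1, 4, 5}.
After p: {1, 4, 5}.
δ(1,q) = {1, 2, 3}; δ(4,q) = {2, 4}; δ(5,q) = {0, 2, 3}.
Union: {0, 1, 2, 3, 4}.
After q: {0, 1, 2, 3, 4}.
δ(0,p) = {1, 4, 5}; δ(1,p) = {0, 1, 2, 3, 4, 5}; δ(2,p) = {1, 3}; δ(3,p) = {0, 1, 3}; δ(4,p) = {0, 1, 2, 4, 5}.
Union: {0, 1, 2, 3, 4, 5}.
After p: {0, 1, 2, 3, 4, 5}.
δ(0,p) = {1, 4, 5}; δ(1,p) = {0, 1, 2, 3, 4, 5}; δ(2,p) = {1, 3}; δ(3,p) = {0, 1, 3}; δ(4,p) = {0, 1, 2, 4, 5}; δ(5,p) = {4}.
Union: {0, 1, 2, 3, 4, 5}.
After p: {0, 1, 2, 3, 4, 5}.

{0, 1, 2, 3, 4, 5}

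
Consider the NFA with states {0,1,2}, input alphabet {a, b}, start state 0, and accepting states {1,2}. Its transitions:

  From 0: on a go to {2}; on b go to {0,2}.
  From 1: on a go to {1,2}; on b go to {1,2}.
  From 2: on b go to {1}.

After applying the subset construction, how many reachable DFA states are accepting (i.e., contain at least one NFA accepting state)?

Start state of the DFA: {0}.
{0} --a--> {2}  [new]
{0} --b--> {0,2}  [new]
{2} --a--> ∅  [new]
{2} --b--> {1}  [new]
{0,2} --a--> {2}  [seen]
{0,2} --b--> {0,1,2}  [new]
∅ --a--> ∅  [seen]
∅ --b--> ∅  [seen]
{1} --a--> {1,2}  [new]
{1} --b--> {1,2}  [seen]
{0,1,2} --a--> {1,2}  [seen]
{0,1,2} --b--> {0,1,2}  [seen]
{1,2} --a--> {1,2}  [seen]
{1,2} --b--> {1,2}  [seen]
Reachable DFA states: {0}, {2}, {0,2}, ∅, {1}, {0,1,2}, {1,2}.
Accepting DFA states (contain an NFA accepting state): {2}, {0,2}, {1}, {0,1,2}, {1,2}.

5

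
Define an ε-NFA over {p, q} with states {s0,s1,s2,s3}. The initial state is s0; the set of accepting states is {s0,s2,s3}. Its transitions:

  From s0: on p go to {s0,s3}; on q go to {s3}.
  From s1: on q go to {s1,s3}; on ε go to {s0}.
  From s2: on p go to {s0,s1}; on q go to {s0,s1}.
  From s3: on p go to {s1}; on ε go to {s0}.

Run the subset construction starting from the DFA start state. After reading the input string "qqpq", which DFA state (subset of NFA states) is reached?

Start: {s0}.
δ(s0,q) = {s3}.
Union: {s3}.
ε-closure gives {s0,s3}.
After q: {s0,s3}.
δ(s0,q) = {s3}; δ(s3,q) = ∅.
Union: {s3}.
ε-closure gives {s0,s3}.
After q: {s0,s3}.
δ(s0,p) = {s0,s3}; δ(s3,p) = {s1}.
Union: {s0,s1,s3}.
After p: {s0,s1,s3}.
δ(s0,q) = {s3}; δ(s1,q) = {s1,s3}; δ(s3,q) = ∅.
Union: {s1,s3}.
ε-closure gives {s0,s1,s3}.
After q: {s0,s1,s3}.

{s0,s1,s3}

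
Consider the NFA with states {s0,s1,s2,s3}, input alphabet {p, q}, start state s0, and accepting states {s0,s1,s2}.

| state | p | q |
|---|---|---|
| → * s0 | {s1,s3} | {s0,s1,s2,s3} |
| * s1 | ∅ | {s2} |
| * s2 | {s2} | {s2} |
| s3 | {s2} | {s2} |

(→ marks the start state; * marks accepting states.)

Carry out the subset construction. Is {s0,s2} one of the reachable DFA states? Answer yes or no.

Start state of the DFA: {s0}.
{s0} --p--> {s1,s3}  [new]
{s0} --q--> {s0,s1,s2,s3}  [new]
{s1,s3} --p--> {s2}  [new]
{s1,s3} --q--> {s2}  [seen]
{s0,s1,s2,s3} --p--> {s1,s2,s3}  [new]
{s0,s1,s2,s3} --q--> {s0,s1,s2,s3}  [seen]
{s2} --p--> {s2}  [seen]
{s2} --q--> {s2}  [seen]
{s1,s2,s3} --p--> {s2}  [seen]
{s1,s2,s3} --q--> {s2}  [seen]
Reachable DFA states: {s0}, {s1,s3}, {s0,s1,s2,s3}, {s2}, {s1,s2,s3}.
{s0,s2} is not among them.

no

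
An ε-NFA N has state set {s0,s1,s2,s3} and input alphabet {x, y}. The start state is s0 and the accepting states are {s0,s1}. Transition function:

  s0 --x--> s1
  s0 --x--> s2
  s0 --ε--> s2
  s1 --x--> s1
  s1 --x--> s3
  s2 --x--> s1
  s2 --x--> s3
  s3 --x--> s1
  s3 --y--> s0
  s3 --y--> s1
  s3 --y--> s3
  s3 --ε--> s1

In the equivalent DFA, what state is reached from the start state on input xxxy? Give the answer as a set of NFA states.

{s0,s1,s2,s3}

Start: {s0,s2}.
δ(s0,x) = {s1,s2}; δ(s2,x) = {s1,s3}.
Union: {s1,s2,s3}.
After x: {s1,s2,s3}.
δ(s1,x) = {s1,s3}; δ(s2,x) = {s1,s3}; δ(s3,x) = {s1}.
Union: {s1,s3}.
After x: {s1,s3}.
δ(s1,x) = {s1,s3}; δ(s3,x) = {s1}.
Union: {s1,s3}.
After x: {s1,s3}.
δ(s1,y) = ∅; δ(s3,y) = {s0,s1,s3}.
Union: {s0,s1,s3}.
ε-closure gives {s0,s1,s2,s3}.
After y: {s0,s1,s2,s3}.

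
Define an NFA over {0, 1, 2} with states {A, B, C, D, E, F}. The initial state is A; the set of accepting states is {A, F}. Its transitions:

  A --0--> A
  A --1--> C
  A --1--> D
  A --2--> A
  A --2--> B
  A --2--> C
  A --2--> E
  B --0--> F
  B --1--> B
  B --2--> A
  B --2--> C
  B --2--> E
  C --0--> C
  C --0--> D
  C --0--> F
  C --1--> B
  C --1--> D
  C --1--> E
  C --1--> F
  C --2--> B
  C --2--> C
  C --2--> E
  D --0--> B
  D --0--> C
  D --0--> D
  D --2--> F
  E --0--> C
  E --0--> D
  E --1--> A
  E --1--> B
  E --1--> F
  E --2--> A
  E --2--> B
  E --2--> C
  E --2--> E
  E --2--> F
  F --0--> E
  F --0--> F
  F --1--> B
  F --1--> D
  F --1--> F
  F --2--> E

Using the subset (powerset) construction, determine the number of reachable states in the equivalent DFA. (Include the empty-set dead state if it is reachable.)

15

Start state of the DFA: {A}.
{A} --0--> {A}  [seen]
{A} --1--> {C, D}  [new]
{A} --2--> {A, B, C, E}  [new]
{C, D} --0--> {B, C, D, F}  [new]
{C, D} --1--> {B, D, E, F}  [new]
{C, D} --2--> {B, C, E, F}  [new]
{A, B, C, E} --0--> {A, C, D, F}  [new]
{A, B, C, E} --1--> {A, B, C, D, E, F}  [new]
{A, B, C, E} --2--> {A, B, C, E, F}  [new]
{B, C, D, F} --0--> {B, C, D, E, F}  [new]
{B, C, D, F} --1--> {B, D, E, F}  [seen]
{B, C, D, F} --2--> {A, B, C, E, F}  [seen]
{B, D, E, F} --0--> {B, C, D, E, F}  [seen]
{B, D, E, F} --1--> {A, B, D, F}  [new]
{B, D, E, F} --2--> {A, B, C, E, F}  [seen]
{B, C, E, F} --0--> {C, D, E, F}  [new]
{B, C, E, F} --1--> {A, B, D, E, F}  [new]
{B, C, E, F} --2--> {A, B, C, E, F}  [seen]
{A, C, D, F} --0--> {A, B, C, D, E, F}  [seen]
{A, C, D, F} --1--> {B, C, D, E, F}  [seen]
{A, C, D, F} --2--> {A, B, C, E, F}  [seen]
{A, B, C, D, E, F} --0--> {A, B, C, D, E, F}  [seen]
{A, B, C, D, E, F} --1--> {A, B, C, D, E, F}  [seen]
{A, B, C, D, E, F} --2--> {A, B, C, E, F}  [seen]
{A, B, C, E, F} --0--> {A, C, D, E, F}  [new]
{A, B, C, E, F} --1--> {A, B, C, D, E, F}  [seen]
{A, B, C, E, F} --2--> {A, B, C, E, F}  [seen]
{B, C, D, E, F} --0--> {B, C, D, E, F}  [seen]
{B, C, D, E, F} --1--> {A, B, D, E, F}  [seen]
{B, C, D, E, F} --2--> {A, B, C, E, F}  [seen]
{A, B, D, F} --0--> {A, B, C, D, E, F}  [seen]
{A, B, D, F} --1--> {B, C, D, F}  [seen]
{A, B, D, F} --2--> {A, B, C, E, F}  [seen]
{C, D, E, F} --0--> {B, C, D, E, F}  [seen]
{C, D, E, F} --1--> {A, B, D, E, F}  [seen]
{C, D, E, F} --2--> {A, B, C, E, F}  [seen]
{A, B, D, E, F} --0--> {A, B, C, D, E, F}  [seen]
{A, B, D, E, F} --1--> {A, B, C, D, F}  [new]
{A, B, D, E, F} --2--> {A, B, C, E, F}  [seen]
{A, C, D, E, F} --0--> {A, B, C, D, E, F}  [seen]
{A, C, D, E, F} --1--> {A, B, C, D, E, F}  [seen]
{A, C, D, E, F} --2--> {A, B, C, E, F}  [seen]
{A, B, C, D, F} --0--> {A, B, C, D, E, F}  [seen]
{A, B, C, D, F} --1--> {B, C, D, E, F}  [seen]
{A, B, C, D, F} --2--> {A, B, C, E, F}  [seen]
Reachable DFA states: {A}, {C, D}, {A, B, C, E}, {B, C, D, F}, {B, D, E, F}, {B, C, E, F}, {A, C, D, F}, {A, B, C, D, E, F}, {A, B, C, E, F}, {B, C, D, E, F}, {A, B, D, F}, {C, D, E, F}, {A, B, D, E, F}, {A, C, D, E, F}, {A, B, C, D, F}.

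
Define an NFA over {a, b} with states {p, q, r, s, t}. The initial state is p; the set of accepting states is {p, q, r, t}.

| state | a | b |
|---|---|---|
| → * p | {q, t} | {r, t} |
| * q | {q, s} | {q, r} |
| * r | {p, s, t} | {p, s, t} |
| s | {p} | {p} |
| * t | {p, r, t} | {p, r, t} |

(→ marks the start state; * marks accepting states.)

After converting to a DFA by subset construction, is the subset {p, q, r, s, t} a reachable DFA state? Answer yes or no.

Start state of the DFA: {p}.
{p} --a--> {q, t}  [new]
{p} --b--> {r, t}  [new]
{q, t} --a--> {p, q, r, s, t}  [new]
{q, t} --b--> {p, q, r, t}  [new]
{r, t} --a--> {p, r, s, t}  [new]
{r, t} --b--> {p, r, s, t}  [seen]
{p, q, r, s, t} --a--> {p, q, r, s, t}  [seen]
{p, q, r, s, t} --b--> {p, q, r, s, t}  [seen]
{p, q, r, t} --a--> {p, q, r, s, t}  [seen]
{p, q, r, t} --b--> {p, q, r, s, t}  [seen]
{p, r, s, t} --a--> {p, q, r, s, t}  [seen]
{p, r, s, t} --b--> {p, r, s, t}  [seen]
Reachable DFA states: {p}, {q, t}, {r, t}, {p, q, r, s, t}, {p, q, r, t}, {p, r, s, t}.
{p, q, r, s, t} is among them.

yes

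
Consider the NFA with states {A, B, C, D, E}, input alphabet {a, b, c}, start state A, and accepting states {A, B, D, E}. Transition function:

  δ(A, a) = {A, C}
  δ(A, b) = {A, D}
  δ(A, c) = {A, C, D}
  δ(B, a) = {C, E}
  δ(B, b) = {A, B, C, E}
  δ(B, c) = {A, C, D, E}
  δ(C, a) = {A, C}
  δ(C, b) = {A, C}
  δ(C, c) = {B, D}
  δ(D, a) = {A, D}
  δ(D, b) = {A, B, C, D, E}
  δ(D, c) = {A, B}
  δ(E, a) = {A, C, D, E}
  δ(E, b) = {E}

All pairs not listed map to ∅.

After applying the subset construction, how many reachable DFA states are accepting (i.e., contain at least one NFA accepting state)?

Start state of the DFA: {A}.
{A} --a--> {A, C}  [new]
{A} --b--> {A, D}  [new]
{A} --c--> {A, C, D}  [new]
{A, C} --a--> {A, C}  [seen]
{A, C} --b--> {A, C, D}  [seen]
{A, C} --c--> {A, B, C, D}  [new]
{A, D} --a--> {A, C, D}  [seen]
{A, D} --b--> {A, B, C, D, E}  [new]
{A, D} --c--> {A, B, C, D}  [seen]
{A, C, D} --a--> {A, C, D}  [seen]
{A, C, D} --b--> {A, B, C, D, E}  [seen]
{A, C, D} --c--> {A, B, C, D}  [seen]
{A, B, C, D} --a--> {A, C, D, E}  [new]
{A, B, C, D} --b--> {A, B, C, D, E}  [seen]
{A, B, C, D} --c--> {A, B, C, D, E}  [seen]
{A, B, C, D, E} --a--> {A, C, D, E}  [seen]
{A, B, C, D, E} --b--> {A, B, C, D, E}  [seen]
{A, B, C, D, E} --c--> {A, B, C, D, E}  [seen]
{A, C, D, E} --a--> {A, C, D, E}  [seen]
{A, C, D, E} --b--> {A, B, C, D, E}  [seen]
{A, C, D, E} --c--> {A, B, C, D}  [seen]
Reachable DFA states: {A}, {A, C}, {A, D}, {A, C, D}, {A, B, C, D}, {A, B, C, D, E}, {A, C, D, E}.
Accepting DFA states (contain an NFA accepting state): {A}, {A, C}, {A, D}, {A, C, D}, {A, B, C, D}, {A, B, C, D, E}, {A, C, D, E}.

7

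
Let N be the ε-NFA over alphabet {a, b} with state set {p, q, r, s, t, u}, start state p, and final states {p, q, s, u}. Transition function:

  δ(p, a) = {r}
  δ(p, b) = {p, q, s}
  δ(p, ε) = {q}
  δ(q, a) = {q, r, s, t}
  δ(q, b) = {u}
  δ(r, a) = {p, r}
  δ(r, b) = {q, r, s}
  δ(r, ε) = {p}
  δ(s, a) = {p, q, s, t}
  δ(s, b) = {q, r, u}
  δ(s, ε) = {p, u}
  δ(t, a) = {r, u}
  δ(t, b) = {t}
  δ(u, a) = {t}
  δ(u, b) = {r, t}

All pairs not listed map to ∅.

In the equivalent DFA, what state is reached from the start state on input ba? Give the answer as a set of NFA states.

Start: {p, q}.
δ(p,b) = {p, q, s}; δ(q,b) = {u}.
Union: {p, q, s, u}.
After b: {p, q, s, u}.
δ(p,a) = {r}; δ(q,a) = {q, r, s, t}; δ(s,a) = {p, q, s, t}; δ(u,a) = {t}.
Union: {p, q, r, s, t}.
ε-closure gives {p, q, r, s, t, u}.
After a: {p, q, r, s, t, u}.

{p, q, r, s, t, u}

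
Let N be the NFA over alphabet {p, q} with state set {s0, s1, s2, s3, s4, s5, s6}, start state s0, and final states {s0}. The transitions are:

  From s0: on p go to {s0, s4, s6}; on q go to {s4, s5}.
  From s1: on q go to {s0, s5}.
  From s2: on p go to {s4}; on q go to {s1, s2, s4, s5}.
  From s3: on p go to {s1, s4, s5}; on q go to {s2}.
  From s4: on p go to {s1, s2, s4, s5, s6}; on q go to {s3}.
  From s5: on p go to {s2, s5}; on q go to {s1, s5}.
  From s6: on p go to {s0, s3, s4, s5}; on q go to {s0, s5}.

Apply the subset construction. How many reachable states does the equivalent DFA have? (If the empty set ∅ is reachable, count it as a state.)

Start state of the DFA: {s0}.
{s0} --p--> {s0, s4, s6}  [new]
{s0} --q--> {s4, s5}  [new]
{s0, s4, s6} --p--> {s0, s1, s2, s3, s4, s5, s6}  [new]
{s0, s4, s6} --q--> {s0, s3, s4, s5}  [new]
{s4, s5} --p--> {s1, s2, s4, s5, s6}  [new]
{s4, s5} --q--> {s1, s3, s5}  [new]
{s0, s1, s2, s3, s4, s5, s6} --p--> {s0, s1, s2, s3, s4, s5, s6}  [seen]
{s0, s1, s2, s3, s4, s5, s6} --q--> {s0, s1, s2, s3, s4, s5}  [new]
{s0, s3, s4, s5} --p--> {s0, s1, s2, s4, s5, s6}  [new]
{s0, s3, s4, s5} --q--> {s1, s2, s3, s4, s5}  [new]
{s1, s2, s4, s5, s6} --p--> {s0, s1, s2, s3, s4, s5, s6}  [seen]
{s1, s2, s4, s5, s6} --q--> {s0, s1, s2, s3, s4, s5}  [seen]
{s1, s3, s5} --p--> {s1, s2, s4, s5}  [new]
{s1, s3, s5} --q--> {s0, s1, s2, s5}  [new]
{s0, s1, s2, s3, s4, s5} --p--> {s0, s1, s2, s4, s5, s6}  [seen]
{s0, s1, s2, s3, s4, s5} --q--> {s0, s1, s2, s3, s4, s5}  [seen]
{s0, s1, s2, s4, s5, s6} --p--> {s0, s1, s2, s3, s4, s5, s6}  [seen]
{s0, s1, s2, s4, s5, s6} --q--> {s0, s1, s2, s3, s4, s5}  [seen]
{s1, s2, s3, s4, s5} --p--> {s1, s2, s4, s5, s6}  [seen]
{s1, s2, s3, s4, s5} --q--> {s0, s1, s2, s3, s4, s5}  [seen]
{s1, s2, s4, s5} --p--> {s1, s2, s4, s5, s6}  [seen]
{s1, s2, s4, s5} --q--> {s0, s1, s2, s3, s4, s5}  [seen]
{s0, s1, s2, s5} --p--> {s0, s2, s4, s5, s6}  [new]
{s0, s1, s2, s5} --q--> {s0, s1, s2, s4, s5}  [new]
{s0, s2, s4, s5, s6} --p--> {s0, s1, s2, s3, s4, s5, s6}  [seen]
{s0, s2, s4, s5, s6} --q--> {s0, s1, s2, s3, s4, s5}  [seen]
{s0, s1, s2, s4, s5} --p--> {s0, s1, s2, s4, s5, s6}  [seen]
{s0, s1, s2, s4, s5} --q--> {s0, s1, s2, s3, s4, s5}  [seen]
Reachable DFA states: {s0}, {s0, s4, s6}, {s4, s5}, {s0, s1, s2, s3, s4, s5, s6}, {s0, s3, s4, s5}, {s1, s2, s4, s5, s6}, {s1, s3, s5}, {s0, s1, s2, s3, s4, s5}, {s0, s1, s2, s4, s5, s6}, {s1, s2, s3, s4, s5}, {s1, s2, s4, s5}, {s0, s1, s2, s5}, {s0, s2, s4, s5, s6}, {s0, s1, s2, s4, s5}.

14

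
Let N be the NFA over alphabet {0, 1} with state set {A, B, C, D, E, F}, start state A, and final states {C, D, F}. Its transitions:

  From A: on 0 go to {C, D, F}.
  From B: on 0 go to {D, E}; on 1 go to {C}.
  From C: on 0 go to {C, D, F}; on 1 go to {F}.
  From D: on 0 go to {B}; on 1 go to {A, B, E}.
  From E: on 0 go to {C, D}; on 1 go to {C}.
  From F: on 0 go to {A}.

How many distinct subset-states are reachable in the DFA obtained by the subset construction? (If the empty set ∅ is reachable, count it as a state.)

12

Start state of the DFA: {A}.
{A} --0--> {C, D, F}  [new]
{A} --1--> ∅  [new]
{C, D, F} --0--> {A, B, C, D, F}  [new]
{C, D, F} --1--> {A, B, E, F}  [new]
∅ --0--> ∅  [seen]
∅ --1--> ∅  [seen]
{A, B, C, D, F} --0--> {A, B, C, D, E, F}  [new]
{A, B, C, D, F} --1--> {A, B, C, E, F}  [new]
{A, B, E, F} --0--> {A, C, D, E, F}  [new]
{A, B, E, F} --1--> {C}  [new]
{A, B, C, D, E, F} --0--> {A, B, C, D, E, F}  [seen]
{A, B, C, D, E, F} --1--> {A, B, C, E, F}  [seen]
{A, B, C, E, F} --0--> {A, C, D, E, F}  [seen]
{A, B, C, E, F} --1--> {C, F}  [new]
{A, C, D, E, F} --0--> {A, B, C, D, F}  [seen]
{A, C, D, E, F} --1--> {A, B, C, E, F}  [seen]
{C} --0--> {C, D, F}  [seen]
{C} --1--> {F}  [new]
{C, F} --0--> {A, C, D, F}  [new]
{C, F} --1--> {F}  [seen]
{F} --0--> {A}  [seen]
{F} --1--> ∅  [seen]
{A, C, D, F} --0--> {A, B, C, D, F}  [seen]
{A, C, D, F} --1--> {A, B, E, F}  [seen]
Reachable DFA states: {A}, {C, D, F}, ∅, {A, B, C, D, F}, {A, B, E, F}, {A, B, C, D, E, F}, {A, B, C, E, F}, {A, C, D, E, F}, {C}, {C, F}, {F}, {A, C, D, F}.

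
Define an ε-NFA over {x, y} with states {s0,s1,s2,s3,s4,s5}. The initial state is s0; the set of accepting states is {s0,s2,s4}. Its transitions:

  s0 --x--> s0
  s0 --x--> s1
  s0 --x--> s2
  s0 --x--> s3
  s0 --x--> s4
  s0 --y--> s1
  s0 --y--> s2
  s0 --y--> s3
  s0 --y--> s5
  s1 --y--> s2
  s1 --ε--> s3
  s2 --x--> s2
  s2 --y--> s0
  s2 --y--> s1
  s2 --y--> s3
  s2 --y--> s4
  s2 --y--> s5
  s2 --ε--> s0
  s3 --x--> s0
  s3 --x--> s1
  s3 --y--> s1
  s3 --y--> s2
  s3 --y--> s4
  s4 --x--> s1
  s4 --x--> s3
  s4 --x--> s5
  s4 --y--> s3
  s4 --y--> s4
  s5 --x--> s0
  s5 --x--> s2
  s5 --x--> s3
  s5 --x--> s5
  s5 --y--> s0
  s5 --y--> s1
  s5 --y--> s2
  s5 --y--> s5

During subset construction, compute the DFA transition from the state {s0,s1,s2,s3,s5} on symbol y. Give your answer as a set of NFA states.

{s0,s1,s2,s3,s4,s5}

δ(s0,y) = {s1,s2,s3,s5}; δ(s1,y) = {s2}; δ(s2,y) = {s0,s1,s3,s4,s5}; δ(s3,y) = {s1,s2,s4}; δ(s5,y) = {s0,s1,s2,s5}.
Union: {s0,s1,s2,s3,s4,s5}.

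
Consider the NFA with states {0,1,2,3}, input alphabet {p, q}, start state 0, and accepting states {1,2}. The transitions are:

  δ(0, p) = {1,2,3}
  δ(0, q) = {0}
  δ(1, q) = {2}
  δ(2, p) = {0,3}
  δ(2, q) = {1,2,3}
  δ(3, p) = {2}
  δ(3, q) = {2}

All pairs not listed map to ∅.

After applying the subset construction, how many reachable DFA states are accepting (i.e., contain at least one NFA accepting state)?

Start state of the DFA: {0}.
{0} --p--> {1,2,3}  [new]
{0} --q--> {0}  [seen]
{1,2,3} --p--> {0,2,3}  [new]
{1,2,3} --q--> {1,2,3}  [seen]
{0,2,3} --p--> {0,1,2,3}  [new]
{0,2,3} --q--> {0,1,2,3}  [seen]
{0,1,2,3} --p--> {0,1,2,3}  [seen]
{0,1,2,3} --q--> {0,1,2,3}  [seen]
Reachable DFA states: {0}, {1,2,3}, {0,2,3}, {0,1,2,3}.
Accepting DFA states (contain an NFA accepting state): {1,2,3}, {0,2,3}, {0,1,2,3}.

3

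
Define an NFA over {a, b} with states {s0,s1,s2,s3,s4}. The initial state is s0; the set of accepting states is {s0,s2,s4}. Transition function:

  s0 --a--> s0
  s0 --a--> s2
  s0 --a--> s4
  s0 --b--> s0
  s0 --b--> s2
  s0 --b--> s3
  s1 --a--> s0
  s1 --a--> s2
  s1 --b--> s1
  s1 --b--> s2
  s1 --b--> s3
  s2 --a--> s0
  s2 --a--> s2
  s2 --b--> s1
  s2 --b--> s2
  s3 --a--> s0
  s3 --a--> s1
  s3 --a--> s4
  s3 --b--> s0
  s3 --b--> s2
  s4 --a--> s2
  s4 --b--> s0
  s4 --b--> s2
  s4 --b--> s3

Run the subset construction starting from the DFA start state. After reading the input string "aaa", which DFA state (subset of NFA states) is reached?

{s0,s2,s4}

Start: {s0}.
δ(s0,a) = {s0,s2,s4}.
Union: {s0,s2,s4}.
After a: {s0,s2,s4}.
δ(s0,a) = {s0,s2,s4}; δ(s2,a) = {s0,s2}; δ(s4,a) = {s2}.
Union: {s0,s2,s4}.
After a: {s0,s2,s4}.
δ(s0,a) = {s0,s2,s4}; δ(s2,a) = {s0,s2}; δ(s4,a) = {s2}.
Union: {s0,s2,s4}.
After a: {s0,s2,s4}.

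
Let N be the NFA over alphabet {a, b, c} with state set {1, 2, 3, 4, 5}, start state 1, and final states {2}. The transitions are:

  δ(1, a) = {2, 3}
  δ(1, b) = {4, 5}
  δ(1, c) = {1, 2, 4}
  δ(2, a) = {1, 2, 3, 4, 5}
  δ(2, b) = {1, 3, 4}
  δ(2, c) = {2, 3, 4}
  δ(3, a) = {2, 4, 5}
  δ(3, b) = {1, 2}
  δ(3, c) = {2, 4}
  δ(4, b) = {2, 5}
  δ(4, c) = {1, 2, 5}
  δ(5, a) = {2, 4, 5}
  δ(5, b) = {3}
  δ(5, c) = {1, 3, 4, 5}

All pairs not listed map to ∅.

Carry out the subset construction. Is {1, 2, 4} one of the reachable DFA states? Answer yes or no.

yes

Start state of the DFA: {1}.
{1} --a--> {2, 3}  [new]
{1} --b--> {4, 5}  [new]
{1} --c--> {1, 2, 4}  [new]
{2, 3} --a--> {1, 2, 3, 4, 5}  [new]
{2, 3} --b--> {1, 2, 3, 4}  [new]
{2, 3} --c--> {2, 3, 4}  [new]
{4, 5} --a--> {2, 4, 5}  [new]
{4, 5} --b--> {2, 3, 5}  [new]
{4, 5} --c--> {1, 2, 3, 4, 5}  [seen]
{1, 2, 4} --a--> {1, 2, 3, 4, 5}  [seen]
{1, 2, 4} --b--> {1, 2, 3, 4, 5}  [seen]
{1, 2, 4} --c--> {1, 2, 3, 4, 5}  [seen]
{1, 2, 3, 4, 5} --a--> {1, 2, 3, 4, 5}  [seen]
{1, 2, 3, 4, 5} --b--> {1, 2, 3, 4, 5}  [seen]
{1, 2, 3, 4, 5} --c--> {1, 2, 3, 4, 5}  [seen]
{1, 2, 3, 4} --a--> {1, 2, 3, 4, 5}  [seen]
{1, 2, 3, 4} --b--> {1, 2, 3, 4, 5}  [seen]
{1, 2, 3, 4} --c--> {1, 2, 3, 4, 5}  [seen]
{2, 3, 4} --a--> {1, 2, 3, 4, 5}  [seen]
{2, 3, 4} --b--> {1, 2, 3, 4, 5}  [seen]
{2, 3, 4} --c--> {1, 2, 3, 4, 5}  [seen]
{2, 4, 5} --a--> {1, 2, 3, 4, 5}  [seen]
{2, 4, 5} --b--> {1, 2, 3, 4, 5}  [seen]
{2, 4, 5} --c--> {1, 2, 3, 4, 5}  [seen]
{2, 3, 5} --a--> {1, 2, 3, 4, 5}  [seen]
{2, 3, 5} --b--> {1, 2, 3, 4}  [seen]
{2, 3, 5} --c--> {1, 2, 3, 4, 5}  [seen]
Reachable DFA states: {1}, {2, 3}, {4, 5}, {1, 2, 4}, {1, 2, 3, 4, 5}, {1, 2, 3, 4}, {2, 3, 4}, {2, 4, 5}, {2, 3, 5}.
{1, 2, 4} is among them.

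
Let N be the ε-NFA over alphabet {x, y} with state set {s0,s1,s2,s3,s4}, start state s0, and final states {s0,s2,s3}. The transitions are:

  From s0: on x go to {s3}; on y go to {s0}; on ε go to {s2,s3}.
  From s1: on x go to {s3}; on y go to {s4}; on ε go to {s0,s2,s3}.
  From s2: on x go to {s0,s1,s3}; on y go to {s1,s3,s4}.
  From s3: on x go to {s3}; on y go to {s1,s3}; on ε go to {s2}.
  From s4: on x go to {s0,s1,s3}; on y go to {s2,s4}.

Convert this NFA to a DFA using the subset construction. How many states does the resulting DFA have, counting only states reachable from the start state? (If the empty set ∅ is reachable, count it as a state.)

Start state of the DFA: {s0,s2,s3} (ε-closure of the NFA start).
{s0,s2,s3} --x--> {s0,s1,s2,s3}  [new]
{s0,s2,s3} --y--> {s0,s1,s2,s3,s4}  [new]
{s0,s1,s2,s3} --x--> {s0,s1,s2,s3}  [seen]
{s0,s1,s2,s3} --y--> {s0,s1,s2,s3,s4}  [seen]
{s0,s1,s2,s3,s4} --x--> {s0,s1,s2,s3}  [seen]
{s0,s1,s2,s3,s4} --y--> {s0,s1,s2,s3,s4}  [seen]
Reachable DFA states: {s0,s2,s3}, {s0,s1,s2,s3}, {s0,s1,s2,s3,s4}.

3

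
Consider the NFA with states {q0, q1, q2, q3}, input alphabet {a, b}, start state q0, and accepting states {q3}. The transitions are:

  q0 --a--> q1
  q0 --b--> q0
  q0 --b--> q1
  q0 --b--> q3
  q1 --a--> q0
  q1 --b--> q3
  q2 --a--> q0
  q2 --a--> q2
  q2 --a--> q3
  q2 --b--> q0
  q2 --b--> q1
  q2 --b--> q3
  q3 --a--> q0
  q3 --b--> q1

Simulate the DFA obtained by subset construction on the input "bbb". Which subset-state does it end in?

{q0, q1, q3}

Start: {q0}.
δ(q0,b) = {q0, q1, q3}.
Union: {q0, q1, q3}.
After b: {q0, q1, q3}.
δ(q0,b) = {q0, q1, q3}; δ(q1,b) = {q3}; δ(q3,b) = {q1}.
Union: {q0, q1, q3}.
After b: {q0, q1, q3}.
δ(q0,b) = {q0, q1, q3}; δ(q1,b) = {q3}; δ(q3,b) = {q1}.
Union: {q0, q1, q3}.
After b: {q0, q1, q3}.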